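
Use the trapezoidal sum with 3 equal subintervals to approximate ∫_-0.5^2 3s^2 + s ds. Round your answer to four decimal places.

Δs = (2 − (-0.5))/3 = 5/6.
f(-0.5) = 0.25, f(1/3) = 2/3, f(7/6) = 5.25, f(2) = 14.
T_3 = (Δs/2)·[f(s_0) + 2f(s_1) + 2f(s_2) + f(s_3)].
Sum ≈ 10.8681.

10.8681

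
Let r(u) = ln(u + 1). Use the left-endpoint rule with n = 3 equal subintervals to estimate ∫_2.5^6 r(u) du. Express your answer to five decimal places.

Δu = (6 − 2.5)/3 = 7/6.
Left endpoints: 2.5, 11/3, 29/6.
r(2.5) ≈ 1.25276, r(11/3) ≈ 1.54045, r(29/6) ≈ 1.76359.
Sum = Δu · [r(2.5) + r(11/3) + r(29/6)].
Sum ≈ 5.31626.

5.31626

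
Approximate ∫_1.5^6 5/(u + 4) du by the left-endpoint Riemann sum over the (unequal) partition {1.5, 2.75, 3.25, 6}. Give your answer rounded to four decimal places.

3.4033

Subinterval widths: 1.25, 0.5, 2.75.
Left endpoints: 1.5, 2.75, 3.25.
f(1.5) = 10/11, f(2.75) = 20/27, f(3.25) = 20/29.
Sum = Σ Δu_i · f(u_i).
Sum ≈ 3.4033.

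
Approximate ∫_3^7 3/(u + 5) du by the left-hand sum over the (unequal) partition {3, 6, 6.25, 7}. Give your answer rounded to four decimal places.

Subinterval widths: 3, 0.25, 0.75.
Left endpoints: 3, 6, 6.25.
f(3) = 0.375, f(6) = 3/11, f(6.25) = 4/15.
Sum = Σ Δu_i · f(u_i).
Sum ≈ 1.3932.

1.3932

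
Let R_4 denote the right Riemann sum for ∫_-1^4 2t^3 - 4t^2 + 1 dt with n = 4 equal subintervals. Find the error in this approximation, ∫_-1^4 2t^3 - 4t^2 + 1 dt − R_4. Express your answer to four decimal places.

Exact integral: ∫_-1^4 f(t) dt ≈ 45.833333.
R_4 = 96.09375.
Error ≈ 45.833333 − 96.09375 ≈ -50.2604.

-50.2604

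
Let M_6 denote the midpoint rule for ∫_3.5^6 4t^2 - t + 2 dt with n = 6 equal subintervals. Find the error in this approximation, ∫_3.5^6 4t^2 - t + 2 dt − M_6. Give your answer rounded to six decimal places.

Exact integral: ∫_3.5^6 f(t) dt ≈ 223.95833333.
M_6 ≈ 223.81365741.
Error ≈ 223.95833333 − 223.81365741 ≈ 0.144676.

0.144676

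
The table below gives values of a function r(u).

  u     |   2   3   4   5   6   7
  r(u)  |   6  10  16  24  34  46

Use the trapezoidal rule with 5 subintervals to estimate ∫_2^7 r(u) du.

Δu = 1.
T_5 = (1/2)·[6 + 2·10 + 2·16 + 2·24 + 2·34 + 46] = 110.

110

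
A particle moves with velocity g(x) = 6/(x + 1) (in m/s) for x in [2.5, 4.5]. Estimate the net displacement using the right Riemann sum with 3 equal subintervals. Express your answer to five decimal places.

2.51486

Δx = (4.5 − 2.5)/3 = 2/3.
Right endpoints: 19/6, 23/6, 4.5.
g(19/6) = 1.44, g(23/6) = 36/29, g(4.5) = 12/11.
Sum = Δx · [g(19/6) + g(23/6) + g(4.5)].
Sum ≈ 2.51486.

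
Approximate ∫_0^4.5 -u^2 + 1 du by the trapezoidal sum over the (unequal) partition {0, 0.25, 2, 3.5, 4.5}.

-27.5

Subinterval widths: 0.25, 1.75, 1.5, 1.
f(0) = 1, f(0.25) = 0.9375, f(2) = -3, f(3.5) = -11.25, f(4.5) = -19.25.
On each subinterval the trapezoid contributes (Δu_i/2)·[f(u_{i-1}) + f(u_i)].
Sum = -27.5.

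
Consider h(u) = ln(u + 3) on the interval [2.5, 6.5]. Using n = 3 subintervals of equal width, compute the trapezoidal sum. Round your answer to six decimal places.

Δu = (6.5 − 2.5)/3 = 4/3.
h(2.5) ≈ 1.704748, h(23/6) ≈ 1.921813, h(31/6) ≈ 2.100061, h(6.5) ≈ 2.251292.
T_3 = (Δu/2)·[h(u_0) + 2h(u_1) + 2h(u_2) + h(u_3)].
Sum ≈ 7.999858.

7.999858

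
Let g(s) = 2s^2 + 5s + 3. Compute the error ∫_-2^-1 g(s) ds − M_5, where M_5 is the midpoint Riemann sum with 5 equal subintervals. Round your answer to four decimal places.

Exact integral: ∫_-2^-1 g(s) ds ≈ 0.166667.
M_5 = 0.16.
Error ≈ 0.166667 − 0.16 ≈ 0.0067.

0.0067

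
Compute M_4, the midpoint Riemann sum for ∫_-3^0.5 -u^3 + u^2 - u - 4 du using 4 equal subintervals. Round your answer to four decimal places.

18.5903

Δu = (0.5 − (-3))/4 = 0.875.
Midpoints: -2.5625, -1.6875, -0.8125, 0.0625.
f(-2.5625) = 89929/4096, f(-1.6875) = 21875/4096, f(-0.8125) = -8155/4096, f(0.0625) = -16625/4096.
Sum = Δu · [f(-2.5625) + f(-1.6875) + f(-0.8125) + f(0.0625)].
Sum ≈ 18.5903.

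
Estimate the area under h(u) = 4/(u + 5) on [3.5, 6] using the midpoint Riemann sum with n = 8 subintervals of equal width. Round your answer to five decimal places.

Δu = (6 − 3.5)/8 = 0.3125.
Midpoints: 3.65625, 3.96875, 4.28125, 4.59375, 4.90625, 5.21875, 5.53125, 5.84375.
h(3.65625) = 128/277, h(3.96875) = 128/287, h(4.28125) = 128/297, h(4.59375) = 128/307, h(4.90625) = 128/317, h(5.21875) = 128/327, h(5.53125) = 128/337, h(5.84375) = 128/347.
Sum = Δu · [h(3.65625) + h(3.96875) + h(4.28125) + ...].
Sum ≈ 1.03123.

1.03123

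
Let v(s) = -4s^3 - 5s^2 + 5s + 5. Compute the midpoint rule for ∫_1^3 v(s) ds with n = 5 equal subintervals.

-92.56

Δs = (3 − 1)/5 = 0.4.
Midpoints: 1.2, 1.6, 2, 2.4, 2.8.
v(1.2) = -3.112, v(1.6) = -16.184, v(2) = -37, v(2.4) = -67.096, v(2.8) = -108.008.
Sum = Δs · [v(1.2) + v(1.6) + v(2) + v(2.4) + v(2.8)].
Sum = -92.56.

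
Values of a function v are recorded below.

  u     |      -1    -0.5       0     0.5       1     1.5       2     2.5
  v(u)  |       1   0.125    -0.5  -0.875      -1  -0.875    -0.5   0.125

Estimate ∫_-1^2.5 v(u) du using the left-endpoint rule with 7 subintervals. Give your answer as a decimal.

Δu = 0.5.
Sum = 0.5·[1 + 0.125 + (-0.5) + (-0.875) + (-1) + (-0.875) + (-0.5)] = -1.3125.

-1.3125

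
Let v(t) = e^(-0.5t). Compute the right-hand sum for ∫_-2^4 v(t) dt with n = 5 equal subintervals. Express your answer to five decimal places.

Δt = (4 − (-2))/5 = 1.2.
Right endpoints: -0.8, 0.4, 1.6, 2.8, 4.
v(-0.8) ≈ 1.49182, v(0.4) ≈ 0.81873, v(1.6) ≈ 0.44933, v(2.8) ≈ 0.24660, v(4) ≈ 0.13534.
Sum = Δt · [v(-0.8) + v(0.4) + v(1.6) + v(2.8) + v(4)].
Sum ≈ 3.77018.

3.77018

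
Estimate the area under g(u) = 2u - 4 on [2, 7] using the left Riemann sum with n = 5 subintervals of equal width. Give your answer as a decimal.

20

Δu = (7 − 2)/5 = 1.
Left endpoints: 2, 3, 4, 5, 6.
g(2) = 0, g(3) = 2, g(4) = 4, g(5) = 6, g(6) = 8.
Sum = Δu · [g(2) + g(3) + g(4) + g(5) + g(6)].
Sum = 20.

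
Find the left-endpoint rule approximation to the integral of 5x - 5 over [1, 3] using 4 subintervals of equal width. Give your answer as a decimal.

Δx = (3 − 1)/4 = 0.5.
Left endpoints: 1, 1.5, 2, 2.5.
f(1) = 0, f(1.5) = 2.5, f(2) = 5, f(2.5) = 7.5.
Sum = Δx · [f(1) + f(1.5) + f(2) + f(2.5)].
Sum = 7.5.

7.5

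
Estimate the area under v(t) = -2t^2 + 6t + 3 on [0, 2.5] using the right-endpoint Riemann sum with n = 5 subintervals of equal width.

16.25

Δt = (2.5 − 0)/5 = 0.5.
Right endpoints: 0.5, 1, 1.5, 2, 2.5.
v(0.5) = 5.5, v(1) = 7, v(1.5) = 7.5, v(2) = 7, v(2.5) = 5.5.
Sum = Δt · [v(0.5) + v(1) + v(1.5) + v(2) + v(2.5)].
Sum = 16.25.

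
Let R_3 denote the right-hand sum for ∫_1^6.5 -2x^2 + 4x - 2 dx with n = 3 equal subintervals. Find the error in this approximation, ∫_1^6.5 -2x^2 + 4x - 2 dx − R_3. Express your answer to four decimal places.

61.6204

Exact integral: ∫_1^6.5 f(x) dx ≈ -110.916667.
R_3 ≈ -172.537037.
Error ≈ -110.916667 − (-172.537037) ≈ 61.6204.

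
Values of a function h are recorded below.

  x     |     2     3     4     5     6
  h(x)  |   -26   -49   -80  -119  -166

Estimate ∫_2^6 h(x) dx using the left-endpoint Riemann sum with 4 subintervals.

Δx = 1.
Sum = 1·[(-26) + (-49) + (-80) + (-119)] = -274.

-274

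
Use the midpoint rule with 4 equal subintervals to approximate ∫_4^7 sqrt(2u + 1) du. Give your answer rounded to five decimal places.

Δu = (7 − 4)/4 = 0.75.
Midpoints: 4.375, 5.125, 5.875, 6.625.
f(4.375) ≈ 3.12250, f(5.125) ≈ 3.35410, f(5.875) ≈ 3.57071, f(6.625) ≈ 3.77492.
Sum = Δu · [f(4.375) + f(5.125) + f(5.875) + f(6.625)].
Sum ≈ 10.36667.

10.36667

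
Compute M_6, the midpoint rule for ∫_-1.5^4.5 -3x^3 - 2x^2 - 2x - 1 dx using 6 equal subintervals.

Δx = (4.5 − (-1.5))/6 = 1.
Midpoints: -1, 0, 1, 2, 3, 4.
f(-1) = 2, f(0) = -1, f(1) = -8, f(2) = -37, f(3) = -106, f(4) = -233.
Sum = Δx · [f(-1) + f(0) + f(1) + ...].
Sum = -383.

-383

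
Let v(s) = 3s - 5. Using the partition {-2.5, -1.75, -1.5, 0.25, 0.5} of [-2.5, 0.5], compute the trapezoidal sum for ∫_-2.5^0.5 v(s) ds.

Subinterval widths: 0.75, 0.25, 1.75, 0.25.
v(-2.5) = -12.5, v(-1.75) = -10.25, v(-1.5) = -9.5, v(0.25) = -4.25, v(0.5) = -3.5.
On each subinterval the trapezoid contributes (Δs_i/2)·[v(s_{i-1}) + v(s_i)].
Sum = -24.

-24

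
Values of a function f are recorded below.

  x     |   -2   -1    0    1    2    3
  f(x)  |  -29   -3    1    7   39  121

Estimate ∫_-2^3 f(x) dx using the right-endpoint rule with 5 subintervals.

165

Δx = 1.
Sum = 1·[(-3) + 1 + 7 + 39 + 121] = 165.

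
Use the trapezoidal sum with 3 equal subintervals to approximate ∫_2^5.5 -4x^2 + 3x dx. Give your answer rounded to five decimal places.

-174.96759

Δx = (5.5 − 2)/3 = 7/6.
f(2) = -10, f(19/6) = -551/18, f(13/3) = -559/9, f(5.5) = -104.5.
T_3 = (Δx/2)·[f(x_0) + 2f(x_1) + 2f(x_2) + f(x_3)].
Sum ≈ -174.96759.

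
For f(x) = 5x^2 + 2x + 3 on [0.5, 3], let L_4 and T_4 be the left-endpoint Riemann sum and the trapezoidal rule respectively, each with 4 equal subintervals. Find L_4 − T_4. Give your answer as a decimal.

-15.234375

L_4 = 46.62109375.
T_4 = 61.85546875.
L_4 − T_4 = -15.234375.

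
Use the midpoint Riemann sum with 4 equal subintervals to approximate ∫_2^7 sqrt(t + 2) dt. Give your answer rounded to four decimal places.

12.6721

Δt = (7 − 2)/4 = 1.25.
Midpoints: 2.625, 3.875, 5.125, 6.375.
f(2.625) ≈ 2.1506, f(3.875) ≈ 2.4238, f(5.125) ≈ 2.6693, f(6.375) ≈ 2.8940.
Sum = Δt · [f(2.625) + f(3.875) + f(5.125) + f(6.375)].
Sum ≈ 12.6721.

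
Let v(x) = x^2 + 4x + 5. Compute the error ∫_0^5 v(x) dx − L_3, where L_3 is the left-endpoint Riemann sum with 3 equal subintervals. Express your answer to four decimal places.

Exact integral: ∫_0^5 v(x) dx ≈ 116.666667.
L_3 ≈ 81.481481.
Error ≈ 116.666667 − 81.481481 ≈ 35.1852.

35.1852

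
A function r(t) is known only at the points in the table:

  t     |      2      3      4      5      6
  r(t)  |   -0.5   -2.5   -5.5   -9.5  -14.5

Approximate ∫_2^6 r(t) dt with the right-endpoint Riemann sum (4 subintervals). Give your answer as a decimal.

-32

Δt = 1.
Sum = 1·[(-2.5) + (-5.5) + (-9.5) + (-14.5)] = -32.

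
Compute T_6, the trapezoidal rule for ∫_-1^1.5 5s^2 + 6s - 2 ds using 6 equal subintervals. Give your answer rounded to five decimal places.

Δs = (1.5 − (-1))/6 = 5/12.
f(-1) = -3, f(-7/12) = -547/144, f(-1/6) = -103/36, f(0.25) = -0.1875, f(2/3) = 38/9, f(13/12) = 1493/144, f(1.5) = 18.25.
T_6 = (Δs/2)·[f(s_0) + 2f(s_1) + ... + 2f(s_{5}) + f(s_6)].
Sum ≈ 6.40336.

6.40336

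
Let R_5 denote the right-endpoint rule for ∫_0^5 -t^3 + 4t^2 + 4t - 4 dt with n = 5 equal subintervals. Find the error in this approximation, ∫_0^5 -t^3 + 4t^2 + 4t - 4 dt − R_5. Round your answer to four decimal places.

5.4167

Exact integral: ∫_0^5 f(t) dt ≈ 40.416667.
R_5 = 35.
Error ≈ 40.416667 − 35 ≈ 5.4167.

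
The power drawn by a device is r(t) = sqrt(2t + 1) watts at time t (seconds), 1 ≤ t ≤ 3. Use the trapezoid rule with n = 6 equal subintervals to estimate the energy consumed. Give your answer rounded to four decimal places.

4.4395

Δt = (3 − 1)/6 = 1/3.
r(1) ≈ 1.7321, r(4/3) ≈ 1.9149, r(5/3) ≈ 2.0817, r(2) ≈ 2.2361, r(7/3) ≈ 2.3805, r(8/3) ≈ 2.5166, r(3) ≈ 2.6458.
T_6 = (Δt/2)·[r(t_0) + 2r(t_1) + ... + 2r(t_{5}) + r(t_6)].
Sum ≈ 4.4395.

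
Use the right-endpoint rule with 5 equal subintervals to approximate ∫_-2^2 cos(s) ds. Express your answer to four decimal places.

1.7206

Δs = (2 − (-2))/5 = 0.8.
Right endpoints: -1.2, -0.4, 0.4, 1.2, 2.
f(-1.2) ≈ 0.3624, f(-0.4) ≈ 0.9211, f(0.4) ≈ 0.9211, f(1.2) ≈ 0.3624, f(2) ≈ -0.4161.
Sum = Δs · [f(-1.2) + f(-0.4) + f(0.4) + f(1.2) + f(2)].
Sum ≈ 1.7206.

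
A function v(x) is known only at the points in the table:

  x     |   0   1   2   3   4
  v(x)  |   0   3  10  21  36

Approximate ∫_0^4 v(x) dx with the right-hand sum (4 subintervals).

Δx = 1.
Sum = 1·[3 + 10 + 21 + 36] = 70.

70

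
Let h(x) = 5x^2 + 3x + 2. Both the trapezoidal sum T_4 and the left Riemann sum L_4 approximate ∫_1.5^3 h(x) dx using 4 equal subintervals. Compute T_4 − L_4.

7.171875

T_4 = 52.67578125.
L_4 = 45.50390625.
T_4 − L_4 = 7.171875.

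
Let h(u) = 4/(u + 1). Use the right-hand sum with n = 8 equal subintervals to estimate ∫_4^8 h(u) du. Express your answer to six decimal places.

Δu = (8 − 4)/8 = 0.5.
Right endpoints: 4.5, 5, 5.5, 6, 6.5, 7, 7.5, 8.
h(4.5) = 8/11, h(5) = 2/3, h(5.5) = 8/13, h(6) = 4/7, h(6.5) = 8/15, h(7) = 0.5, h(7.5) = 8/17, h(8) = 4/9.
Sum = Δu · [h(4.5) + h(5) + h(5.5) + ...].
Sum ≈ 2.264559.

2.264559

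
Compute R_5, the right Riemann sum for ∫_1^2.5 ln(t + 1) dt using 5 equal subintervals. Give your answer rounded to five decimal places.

Δt = (2.5 − 1)/5 = 0.3.
Right endpoints: 1.3, 1.6, 1.9, 2.2, 2.5.
f(1.3) ≈ 0.83291, f(1.6) ≈ 0.95551, f(1.9) ≈ 1.06471, f(2.2) ≈ 1.16315, f(2.5) ≈ 1.25276.
Sum = Δt · [f(1.3) + f(1.6) + f(1.9) + f(2.2) + f(2.5)].
Sum ≈ 1.58071.

1.58071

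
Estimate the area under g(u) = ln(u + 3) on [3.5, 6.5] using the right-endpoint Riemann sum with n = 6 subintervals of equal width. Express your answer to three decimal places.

6.314

Δu = (6.5 − 3.5)/6 = 0.5.
Right endpoints: 4, 4.5, 5, 5.5, 6, 6.5.
g(4) ≈ 1.946, g(4.5) ≈ 2.015, g(5) ≈ 2.079, g(5.5) ≈ 2.140, g(6) ≈ 2.197, g(6.5) ≈ 2.251.
Sum = Δu · [g(4) + g(4.5) + g(5) + ...].
Sum ≈ 6.314.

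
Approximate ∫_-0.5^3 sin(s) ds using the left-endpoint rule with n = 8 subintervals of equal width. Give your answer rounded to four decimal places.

Δs = (3 − (-0.5))/8 = 0.4375.
Left endpoints: -0.5, -0.0625, 0.375, 0.8125, 1.25, 1.6875, 2.125, 2.5625.
f(-0.5) ≈ -0.4794, f(-0.0625) ≈ -0.0625, f(0.375) ≈ 0.3663, f(0.8125) ≈ 0.7260, f(1.25) ≈ 0.9490, f(1.6875) ≈ 0.9932, f(2.125) ≈ 0.8503, f(2.5625) ≈ 0.5473.
Sum = Δs · [f(-0.5) + f(-0.0625) + f(0.375) + ...].
Sum ≈ 1.7019.

1.7019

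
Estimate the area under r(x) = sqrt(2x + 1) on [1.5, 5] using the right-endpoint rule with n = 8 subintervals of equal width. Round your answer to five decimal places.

9.77914

Δx = (5 − 1.5)/8 = 0.4375.
Right endpoints: 1.9375, 2.375, 2.8125, 3.25, 3.6875, 4.125, 4.5625, 5.
r(1.9375) ≈ 2.20794, r(2.375) ≈ 2.39792, r(2.8125) ≈ 2.57391, r(3.25) ≈ 2.73861, r(3.6875) ≈ 2.89396, r(4.125) ≈ 3.04138, r(4.5625) ≈ 3.18198, r(5) ≈ 3.31662.
Sum = Δx · [r(1.9375) + r(2.375) + r(2.8125) + ...].
Sum ≈ 9.77914.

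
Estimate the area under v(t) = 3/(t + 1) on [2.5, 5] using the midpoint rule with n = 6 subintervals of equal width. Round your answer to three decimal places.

Δt = (5 − 2.5)/6 = 5/12.
Midpoints: 65/24, 3.125, 85/24, 95/24, 4.375, 115/24.
v(65/24) = 72/89, v(3.125) = 8/11, v(85/24) = 72/109, v(95/24) = 72/119, v(4.375) = 24/43, v(115/24) = 72/139.
Sum = Δt · [v(65/24) + v(3.125) + v(85/24) + ...].
Sum ≈ 1.616.

1.616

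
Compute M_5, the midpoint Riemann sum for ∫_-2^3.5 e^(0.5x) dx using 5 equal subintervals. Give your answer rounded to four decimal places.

10.6388

Δx = (3.5 − (-2))/5 = 1.1.
Midpoints: -1.45, -0.35, 0.75, 1.85, 2.95.
f(-1.45) ≈ 0.4843, f(-0.35) ≈ 0.8395, f(0.75) ≈ 1.4550, f(1.85) ≈ 2.5219, f(2.95) ≈ 4.3710.
Sum = Δx · [f(-1.45) + f(-0.35) + f(0.75) + f(1.85) + f(2.95)].
Sum ≈ 10.6388.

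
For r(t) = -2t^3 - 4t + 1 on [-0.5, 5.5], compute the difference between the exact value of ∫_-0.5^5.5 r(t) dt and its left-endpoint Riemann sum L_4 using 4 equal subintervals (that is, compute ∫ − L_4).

Exact integral: ∫_-0.5^5.5 r(t) dt = -511.5.
L_4 = -277.5.
Error = -511.5 − (-277.5) = -234.

-234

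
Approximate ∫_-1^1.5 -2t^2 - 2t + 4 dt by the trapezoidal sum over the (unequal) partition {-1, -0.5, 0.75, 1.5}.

Subinterval widths: 0.5, 1.25, 0.75.
f(-1) = 4, f(-0.5) = 4.5, f(0.75) = 1.375, f(1.5) = -3.5.
On each subinterval the trapezoid contributes (Δt_i/2)·[f(t_{i-1}) + f(t_i)].
Sum = 5.

5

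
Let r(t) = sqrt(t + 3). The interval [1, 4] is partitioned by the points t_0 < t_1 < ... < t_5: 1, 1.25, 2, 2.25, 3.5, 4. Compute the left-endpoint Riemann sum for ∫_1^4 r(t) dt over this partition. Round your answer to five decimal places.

Subinterval widths: 0.25, 0.75, 0.25, 1.25, 0.5.
Left endpoints: 1, 1.25, 2, 2.25, 3.5.
r(1) ≈ 2.00000, r(1.25) ≈ 2.06155, r(2) ≈ 2.23607, r(2.25) ≈ 2.29129, r(3.5) ≈ 2.54951.
Sum = Σ Δt_i · r(t_i).
Sum ≈ 6.74405.

6.74405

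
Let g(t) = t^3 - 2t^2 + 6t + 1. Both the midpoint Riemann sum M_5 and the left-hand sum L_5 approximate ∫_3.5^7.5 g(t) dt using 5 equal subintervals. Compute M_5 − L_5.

M_5 = 633.74.
L_5 = 517.02.
M_5 − L_5 = 116.72.

116.72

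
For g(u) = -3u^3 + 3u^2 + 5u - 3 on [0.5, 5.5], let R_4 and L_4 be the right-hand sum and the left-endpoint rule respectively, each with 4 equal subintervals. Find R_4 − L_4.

-479.6875

R_4 = -731.09375.
L_4 = -251.40625.
R_4 − L_4 = -479.6875.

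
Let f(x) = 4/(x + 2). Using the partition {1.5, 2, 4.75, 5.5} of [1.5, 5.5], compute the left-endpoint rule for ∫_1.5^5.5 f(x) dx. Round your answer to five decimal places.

Subinterval widths: 0.5, 2.75, 0.75.
Left endpoints: 1.5, 2, 4.75.
f(1.5) = 8/7, f(2) = 1, f(4.75) = 16/27.
Sum = Σ Δx_i · f(x_i).
Sum ≈ 3.76587.

3.76587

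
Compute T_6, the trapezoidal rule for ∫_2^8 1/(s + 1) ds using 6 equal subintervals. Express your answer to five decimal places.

Δs = (8 − 2)/6 = 1.
f(2) = 1/3, f(3) = 0.25, f(4) = 0.2, f(5) = 1/6, f(6) = 1/7, f(7) = 0.125, f(8) = 1/9.
T_6 = (Δs/2)·[f(s_0) + 2f(s_1) + ... + 2f(s_{5}) + f(s_6)].
Sum ≈ 1.10675.

1.10675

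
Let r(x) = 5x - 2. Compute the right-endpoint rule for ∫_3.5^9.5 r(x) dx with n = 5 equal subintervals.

Δx = (9.5 − 3.5)/5 = 1.2.
Right endpoints: 4.7, 5.9, 7.1, 8.3, 9.5.
r(4.7) = 21.5, r(5.9) = 27.5, r(7.1) = 33.5, r(8.3) = 39.5, r(9.5) = 45.5.
Sum = Δx · [r(4.7) + r(5.9) + r(7.1) + r(8.3) + r(9.5)].
Sum = 201.

201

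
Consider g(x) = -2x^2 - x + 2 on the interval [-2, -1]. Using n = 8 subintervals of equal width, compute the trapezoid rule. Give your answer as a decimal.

Δx = (-1 − (-2))/8 = 0.125.
g(-2) = -4, g(-1.875) = -3.15625, g(-1.75) = -2.375, g(-1.625) = -1.65625, g(-1.5) = -1, g(-1.375) = -0.40625, g(-1.25) = 0.125, g(-1.125) = 0.59375, g(-1) = 1.
T_8 = (Δx/2)·[g(x_0) + 2g(x_1) + ... + 2g(x_{7}) + g(x_8)].
Sum = -1.171875.

-1.171875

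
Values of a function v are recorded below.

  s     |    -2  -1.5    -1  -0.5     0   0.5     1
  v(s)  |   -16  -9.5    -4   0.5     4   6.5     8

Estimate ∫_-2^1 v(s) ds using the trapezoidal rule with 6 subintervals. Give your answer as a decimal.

-3.25

Δs = 0.5.
T_6 = (0.5/2)·[(-16) + 2·(-9.5) + 2·(-4) + 2·0.5 + 2·4 + 2·6.5 + 8] = -3.25.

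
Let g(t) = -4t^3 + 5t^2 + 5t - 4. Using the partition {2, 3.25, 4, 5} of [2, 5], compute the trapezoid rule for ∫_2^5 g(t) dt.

-393

Subinterval widths: 1.25, 0.75, 1.
g(2) = -6, g(3.25) = -72.25, g(4) = -160, g(5) = -354.
On each subinterval the trapezoid contributes (Δt_i/2)·[g(t_{i-1}) + g(t_i)].
Sum = -393.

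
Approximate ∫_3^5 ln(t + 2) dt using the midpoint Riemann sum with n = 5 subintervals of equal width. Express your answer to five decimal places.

3.57456

Δt = (5 − 3)/5 = 0.4.
Midpoints: 3.2, 3.6, 4, 4.4, 4.8.
f(3.2) ≈ 1.64866, f(3.6) ≈ 1.72277, f(4) ≈ 1.79176, f(4.4) ≈ 1.85630, f(4.8) ≈ 1.91692.
Sum = Δt · [f(3.2) + f(3.6) + f(4) + f(4.4) + f(4.8)].
Sum ≈ 3.57456.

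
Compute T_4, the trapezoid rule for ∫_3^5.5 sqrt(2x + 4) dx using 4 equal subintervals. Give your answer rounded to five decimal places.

8.82210

Δx = (5.5 − 3)/4 = 0.625.
f(3) ≈ 3.16228, f(3.625) ≈ 3.35410, f(4.25) ≈ 3.53553, f(4.875) ≈ 3.70810, f(5.5) ≈ 3.87298.
T_4 = (Δx/2)·[f(x_0) + 2f(x_1) + 2f(x_2) + 2f(x_3) + f(x_4)].
Sum ≈ 8.82210.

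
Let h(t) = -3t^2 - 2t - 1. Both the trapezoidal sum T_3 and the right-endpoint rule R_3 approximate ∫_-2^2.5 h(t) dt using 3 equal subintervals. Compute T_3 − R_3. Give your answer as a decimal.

11.8125

T_3 = -35.4375.
R_3 = -47.25.
T_3 − R_3 = 11.8125.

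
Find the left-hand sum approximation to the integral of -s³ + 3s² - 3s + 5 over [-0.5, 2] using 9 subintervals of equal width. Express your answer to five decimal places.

Δs = (2 − (-0.5))/9 = 5/18.
Left endpoints: -0.5, -2/9, 1/18, 1/3, 11/18, 8/9, 7/6, 13/9, 31/18.
f(-0.5) = 7.375, f(-2/9) = 4247/729, f(1/18) = 28241/5832, f(1/3) = 116/27, f(11/18) = 23671/5832, f(8/9) = 2917/729, f(7/6) = 863/216, f(13/9) = 2852/729, f(31/18) = 21131/5832.
Sum = Δs · [f(-0.5) + f(-2/9) + f(1/18) + ...].
Sum ≈ 11.64738.

11.64738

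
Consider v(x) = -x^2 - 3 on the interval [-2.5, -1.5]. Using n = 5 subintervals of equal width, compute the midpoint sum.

Δx = (-1.5 − (-2.5))/5 = 0.2.
Midpoints: -2.4, -2.2, -2, -1.8, -1.6.
v(-2.4) = -8.76, v(-2.2) = -7.84, v(-2) = -7, v(-1.8) = -6.24, v(-1.6) = -5.56.
Sum = Δx · [v(-2.4) + v(-2.2) + v(-2) + v(-1.8) + v(-1.6)].
Sum = -7.08.

-7.08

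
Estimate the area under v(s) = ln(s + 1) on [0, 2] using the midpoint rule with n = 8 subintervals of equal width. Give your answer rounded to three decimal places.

Δs = (2 − 0)/8 = 0.25.
Midpoints: 0.125, 0.375, 0.625, 0.875, 1.125, 1.375, 1.625, 1.875.
v(0.125) ≈ 0.118, v(0.375) ≈ 0.318, v(0.625) ≈ 0.486, v(0.875) ≈ 0.629, v(1.125) ≈ 0.754, v(1.375) ≈ 0.865, v(1.625) ≈ 0.965, v(1.875) ≈ 1.056.
Sum = Δs · [v(0.125) + v(0.375) + v(0.625) + ...].
Sum ≈ 1.298.

1.298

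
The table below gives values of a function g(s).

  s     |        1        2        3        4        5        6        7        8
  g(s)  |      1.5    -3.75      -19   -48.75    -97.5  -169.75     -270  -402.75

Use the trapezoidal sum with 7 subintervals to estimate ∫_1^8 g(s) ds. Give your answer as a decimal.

Δs = 1.
T_7 = (1/2)·[1.5 + 2·(-3.75) + 2·(-19) + 2·(-48.75) + 2·(-97.5) + 2·(-169.75) + 2·(-270) + (-402.75)] = -809.375.

-809.375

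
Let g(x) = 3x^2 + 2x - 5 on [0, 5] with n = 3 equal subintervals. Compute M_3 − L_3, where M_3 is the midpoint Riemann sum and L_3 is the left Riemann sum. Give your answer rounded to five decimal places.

60.41667

M_3 ≈ 121.5277778.
L_3 ≈ 61.1111111.
M_3 − L_3 ≈ 60.41667.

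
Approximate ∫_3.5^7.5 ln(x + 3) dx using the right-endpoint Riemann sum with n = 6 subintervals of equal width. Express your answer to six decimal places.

8.680415

Δx = (7.5 − 3.5)/6 = 2/3.
Right endpoints: 25/6, 29/6, 5.5, 37/6, 41/6, 7.5.
f(25/6) ≈ 1.969441, f(29/6) ≈ 2.058388, f(5.5) ≈ 2.140066, f(37/6) ≈ 2.215574, f(41/6) ≈ 2.285778, f(7.5) ≈ 2.351375.
Sum = Δx · [f(25/6) + f(29/6) + f(5.5) + ...].
Sum ≈ 8.680415.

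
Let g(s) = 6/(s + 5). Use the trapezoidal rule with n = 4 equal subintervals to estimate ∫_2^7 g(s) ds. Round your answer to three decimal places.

3.244

Δs = (7 − 2)/4 = 1.25.
g(2) = 6/7, g(3.25) = 8/11, g(4.5) = 12/19, g(5.75) = 24/43, g(7) = 0.5.
T_4 = (Δs/2)·[g(s_0) + 2g(s_1) + 2g(s_2) + 2g(s_3) + g(s_4)].
Sum ≈ 3.244.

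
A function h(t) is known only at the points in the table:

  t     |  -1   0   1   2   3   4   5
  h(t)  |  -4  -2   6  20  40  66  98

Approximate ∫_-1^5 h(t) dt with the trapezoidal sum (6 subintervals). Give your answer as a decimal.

Δt = 1.
T_6 = (1/2)·[(-4) + 2·(-2) + 2·6 + 2·20 + 2·40 + 2·66 + 98] = 177.

177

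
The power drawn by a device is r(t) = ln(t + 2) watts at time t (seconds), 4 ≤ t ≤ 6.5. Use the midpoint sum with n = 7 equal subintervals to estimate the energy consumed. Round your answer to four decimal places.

Δt = (6.5 − 4)/7 = 5/14.
Midpoints: 117/28, 127/28, 137/28, 5.25, 157/28, 167/28, 177/28.
r(117/28) ≈ 1.8211, r(127/28) ≈ 1.8773, r(137/28) ≈ 1.9305, r(5.25) ≈ 1.9810, r(157/28) ≈ 2.0291, r(167/28) ≈ 2.0750, r(177/28) ≈ 2.1188.
Sum = Δt · [r(117/28) + r(127/28) + r(137/28) + ...].
Sum ≈ 4.9403.

4.9403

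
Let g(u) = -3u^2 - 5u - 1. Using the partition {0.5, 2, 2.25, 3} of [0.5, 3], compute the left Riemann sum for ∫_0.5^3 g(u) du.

-32.703125

Subinterval widths: 1.5, 0.25, 0.75.
Left endpoints: 0.5, 2, 2.25.
g(0.5) = -4.25, g(2) = -23, g(2.25) = -27.4375.
Sum = Σ Δu_i · g(u_i).
Sum = -32.703125.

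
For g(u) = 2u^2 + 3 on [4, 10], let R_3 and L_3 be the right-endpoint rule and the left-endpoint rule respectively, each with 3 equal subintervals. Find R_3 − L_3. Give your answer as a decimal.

R_3 = 818.
L_3 = 482.
R_3 − L_3 = 336.

336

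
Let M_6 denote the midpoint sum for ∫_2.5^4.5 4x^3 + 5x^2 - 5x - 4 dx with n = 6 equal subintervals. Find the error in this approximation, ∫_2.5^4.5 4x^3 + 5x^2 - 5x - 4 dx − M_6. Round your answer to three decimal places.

0.870

Exact integral: ∫_2.5^4.5 f(x) dx ≈ 453.83333.
M_6 ≈ 452.96296.
Error ≈ 453.83333 − 452.96296 ≈ 0.870.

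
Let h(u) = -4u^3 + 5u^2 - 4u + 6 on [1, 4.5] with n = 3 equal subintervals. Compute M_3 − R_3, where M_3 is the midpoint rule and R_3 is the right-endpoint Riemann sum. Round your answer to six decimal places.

M_3 ≈ -265.23842593.
R_3 ≈ -460.89814815.
M_3 − R_3 ≈ 195.659722.

195.659722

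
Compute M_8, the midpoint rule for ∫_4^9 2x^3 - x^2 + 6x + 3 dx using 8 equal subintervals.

3134.6484375

Δx = (9 − 4)/8 = 0.625.
Midpoints: 4.3125, 4.9375, 5.5625, 6.1875, 6.8125, 7.4375, 8.0625, 8.6875.
f(4.3125) = 349557/2048, f(4.9375) = 509927/2048, f(5.5625) = 716097/2048, f(6.1875) = 974067/2048, f(6.8125) = 1289837/2048, f(7.4375) = 1669407/2048, f(8.0625) = 2118777/2048, f(8.6875) = 2643947/2048.
Sum = Δx · [f(4.3125) + f(4.9375) + f(5.5625) + ...].
Sum = 3134.6484375.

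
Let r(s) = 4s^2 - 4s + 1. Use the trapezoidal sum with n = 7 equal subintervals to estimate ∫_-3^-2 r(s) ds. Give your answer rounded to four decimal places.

Δs = (-2 − (-3))/7 = 1/7.
r(-3) = 49, r(-20/7) = 2209/49, r(-19/7) = 2025/49, r(-18/7) = 1849/49, r(-17/7) = 1681/49, r(-16/7) = 1521/49, r(-15/7) = 1369/49, r(-2) = 25.
T_7 = (Δs/2)·[r(s_0) + 2r(s_1) + ... + 2r(s_{6}) + r(s_7)].
Sum ≈ 36.3469.

36.3469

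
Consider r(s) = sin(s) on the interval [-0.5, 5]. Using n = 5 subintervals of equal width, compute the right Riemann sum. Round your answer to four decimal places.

Δs = (5 − (-0.5))/5 = 1.1.
Right endpoints: 0.6, 1.7, 2.8, 3.9, 5.
r(0.6) ≈ 0.5646, r(1.7) ≈ 0.9917, r(2.8) ≈ 0.3350, r(3.9) ≈ -0.6878, r(5) ≈ -0.9589.
Sum = Δs · [r(0.6) + r(1.7) + r(2.8) + r(3.9) + r(5)].
Sum ≈ 0.2691.

0.2691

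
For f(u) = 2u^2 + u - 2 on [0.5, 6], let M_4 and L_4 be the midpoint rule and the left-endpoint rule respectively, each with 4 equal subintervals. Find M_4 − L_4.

47.73828125

M_4 = 149.05859375.
L_4 = 101.3203125.
M_4 − L_4 = 47.73828125.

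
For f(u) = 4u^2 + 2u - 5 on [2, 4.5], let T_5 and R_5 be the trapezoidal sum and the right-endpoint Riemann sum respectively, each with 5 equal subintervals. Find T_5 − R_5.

-17.5

T_5 = 115.
R_5 = 132.5.
T_5 − R_5 = -17.5.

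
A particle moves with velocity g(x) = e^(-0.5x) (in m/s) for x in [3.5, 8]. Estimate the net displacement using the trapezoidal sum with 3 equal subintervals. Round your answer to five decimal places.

0.32536

Δx = (8 − 3.5)/3 = 1.5.
g(3.5) ≈ 0.17377, g(5) ≈ 0.08208, g(6.5) ≈ 0.03877, g(8) ≈ 0.01832.
T_3 = (Δx/2)·[g(x_0) + 2g(x_1) + 2g(x_2) + g(x_3)].
Sum ≈ 0.32536.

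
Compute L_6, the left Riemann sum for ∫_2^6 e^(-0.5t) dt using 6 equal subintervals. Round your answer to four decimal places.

0.7481

Δt = (6 − 2)/6 = 2/3.
Left endpoints: 2, 8/3, 10/3, 4, 14/3, 16/3.
f(2) ≈ 0.3679, f(8/3) ≈ 0.2636, f(10/3) ≈ 0.1889, f(4) ≈ 0.1353, f(14/3) ≈ 0.0970, f(16/3) ≈ 0.0695.
Sum = Δt · [f(2) + f(8/3) + f(10/3) + ...].
Sum ≈ 0.7481.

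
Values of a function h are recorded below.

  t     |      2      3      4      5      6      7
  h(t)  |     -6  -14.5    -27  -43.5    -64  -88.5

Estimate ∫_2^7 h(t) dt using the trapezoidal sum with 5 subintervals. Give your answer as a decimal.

Δt = 1.
T_5 = (1/2)·[(-6) + 2·(-14.5) + 2·(-27) + 2·(-43.5) + 2·(-64) + (-88.5)] = -196.25.

-196.25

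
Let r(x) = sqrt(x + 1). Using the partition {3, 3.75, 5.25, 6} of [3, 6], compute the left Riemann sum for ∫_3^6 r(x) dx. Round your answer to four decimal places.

Subinterval widths: 0.75, 1.5, 0.75.
Left endpoints: 3, 3.75, 5.25.
r(3) ≈ 2.0000, r(3.75) ≈ 2.1794, r(5.25) ≈ 2.5000.
Sum = Σ Δx_i · r(x_i).
Sum ≈ 6.6442.

6.6442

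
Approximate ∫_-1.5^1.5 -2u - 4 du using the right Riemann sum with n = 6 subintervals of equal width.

-13.5

Δu = (1.5 − (-1.5))/6 = 0.5.
Right endpoints: -1, -0.5, 0, 0.5, 1, 1.5.
f(-1) = -2, f(-0.5) = -3, f(0) = -4, f(0.5) = -5, f(1) = -6, f(1.5) = -7.
Sum = Δu · [f(-1) + f(-0.5) + f(0) + ...].
Sum = -13.5.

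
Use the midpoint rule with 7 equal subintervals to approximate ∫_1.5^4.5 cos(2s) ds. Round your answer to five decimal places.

Δs = (4.5 − 1.5)/7 = 3/7.
Midpoints: 12/7, 15/7, 18/7, 3, 24/7, 27/7, 30/7.
f(12/7) ≈ -0.95910, f(15/7) ≈ -0.41385, f(18/7) ≈ 0.41730, f(3) ≈ 0.96017, f(24/7) ≈ 0.83976, f(27/7) ≈ 0.13924, f(30/7) ≈ -0.65746.
Sum = Δs · [f(12/7) + f(15/7) + f(18/7) + ...].
Sum ≈ 0.13974.

0.13974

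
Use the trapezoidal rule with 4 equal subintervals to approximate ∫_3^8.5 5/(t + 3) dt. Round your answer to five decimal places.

3.26876

Δt = (8.5 − 3)/4 = 1.375.
f(3) = 5/6, f(4.375) = 40/59, f(5.75) = 4/7, f(7.125) = 40/81, f(8.5) = 10/23.
T_4 = (Δt/2)·[f(t_0) + 2f(t_1) + 2f(t_2) + 2f(t_3) + f(t_4)].
Sum ≈ 3.26876.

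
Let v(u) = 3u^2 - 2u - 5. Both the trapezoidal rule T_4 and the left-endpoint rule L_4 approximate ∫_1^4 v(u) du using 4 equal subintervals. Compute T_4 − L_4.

T_4 = 33.84375.
L_4 = 19.21875.
T_4 − L_4 = 14.625.

14.625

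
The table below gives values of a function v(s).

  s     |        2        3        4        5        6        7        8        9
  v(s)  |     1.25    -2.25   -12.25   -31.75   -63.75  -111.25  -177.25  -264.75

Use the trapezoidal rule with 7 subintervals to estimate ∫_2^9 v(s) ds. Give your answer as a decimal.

-530.25

Δs = 1.
T_7 = (1/2)·[1.25 + 2·(-2.25) + 2·(-12.25) + 2·(-31.75) + 2·(-63.75) + 2·(-111.25) + 2·(-177.25) + (-264.75)] = -530.25.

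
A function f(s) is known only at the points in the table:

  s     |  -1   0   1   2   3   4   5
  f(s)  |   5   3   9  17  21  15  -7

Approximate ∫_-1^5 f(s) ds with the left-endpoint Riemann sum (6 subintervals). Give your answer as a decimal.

70

Δs = 1.
Sum = 1·[5 + 3 + 9 + 17 + 21 + 15] = 70.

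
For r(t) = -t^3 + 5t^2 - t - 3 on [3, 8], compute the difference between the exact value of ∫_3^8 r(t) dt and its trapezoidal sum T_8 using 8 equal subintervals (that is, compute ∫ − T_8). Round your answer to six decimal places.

3.743490

Exact integral: ∫_3^8 r(t) dt ≈ -237.91666667.
T_8 = -241.66015625.
Error ≈ -237.91666667 − (-241.66015625) ≈ 3.743490.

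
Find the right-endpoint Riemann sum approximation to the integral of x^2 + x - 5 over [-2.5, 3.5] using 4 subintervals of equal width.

3.75

Δx = (3.5 − (-2.5))/4 = 1.5.
Right endpoints: -1, 0.5, 2, 3.5.
f(-1) = -5, f(0.5) = -4.25, f(2) = 1, f(3.5) = 10.75.
Sum = Δx · [f(-1) + f(0.5) + f(2) + f(3.5)].
Sum = 3.75.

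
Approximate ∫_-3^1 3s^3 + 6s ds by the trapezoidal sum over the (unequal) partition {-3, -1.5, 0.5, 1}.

-101.25

Subinterval widths: 1.5, 2, 0.5.
f(-3) = -99, f(-1.5) = -19.125, f(0.5) = 3.375, f(1) = 9.
On each subinterval the trapezoid contributes (Δs_i/2)·[f(s_{i-1}) + f(s_i)].
Sum = -101.25.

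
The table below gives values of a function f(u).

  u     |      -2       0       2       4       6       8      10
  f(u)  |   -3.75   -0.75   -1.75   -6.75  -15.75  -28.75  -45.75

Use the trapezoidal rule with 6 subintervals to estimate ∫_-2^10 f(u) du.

Δu = 2.
T_6 = (2/2)·[(-3.75) + 2·(-0.75) + 2·(-1.75) + 2·(-6.75) + 2·(-15.75) + 2·(-28.75) + (-45.75)] = -157.

-157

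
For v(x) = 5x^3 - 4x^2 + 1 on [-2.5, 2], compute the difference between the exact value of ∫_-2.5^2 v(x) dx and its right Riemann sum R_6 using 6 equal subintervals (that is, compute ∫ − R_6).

Exact integral: ∫_-2.5^2 v(x) dx = -55.828125.
R_6 = -11.42578125.
Error = -55.828125 − (-11.42578125) = -44.40234375.

-44.40234375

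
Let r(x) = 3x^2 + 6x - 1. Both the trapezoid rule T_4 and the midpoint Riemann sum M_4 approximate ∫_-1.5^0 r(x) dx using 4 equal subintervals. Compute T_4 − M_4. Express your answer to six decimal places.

T_4 = -4.76953125.
M_4 ≈ -4.92773438.
T_4 − M_4 ≈ 0.158203.

0.158203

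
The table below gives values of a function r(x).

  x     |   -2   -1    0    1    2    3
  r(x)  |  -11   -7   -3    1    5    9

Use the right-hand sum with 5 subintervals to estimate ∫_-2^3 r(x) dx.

Δx = 1.
Sum = 1·[(-7) + (-3) + 1 + 5 + 9] = 5.

5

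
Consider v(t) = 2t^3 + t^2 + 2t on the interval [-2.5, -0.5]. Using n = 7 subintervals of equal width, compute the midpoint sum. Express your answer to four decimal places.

Δt = (-0.5 − (-2.5))/7 = 2/7.
Midpoints: -33/14, -29/14, -25/14, -1.5, -17/14, -13/14, -9/14.
v(-33/14) = -17391/686, v(-29/14) = -12093/686, v(-25/14) = -8075/686, v(-1.5) = -7.5, v(-17/14) = -3111/686, v(-13/14) = -1781/686, v(-9/14) = -963/686.
Sum = Δt · [v(-33/14) + v(-29/14) + v(-25/14) + ...].
Sum ≈ -20.2245.

-20.2245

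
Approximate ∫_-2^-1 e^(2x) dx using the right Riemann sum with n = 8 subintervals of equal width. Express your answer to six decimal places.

Δx = (-1 − (-2))/8 = 0.125.
Right endpoints: -1.875, -1.75, -1.625, -1.5, -1.375, -1.25, -1.125, -1.
f(-1.875) ≈ 0.023518, f(-1.75) ≈ 0.030197, f(-1.625) ≈ 0.038774, f(-1.5) ≈ 0.049787, f(-1.375) ≈ 0.063928, f(-1.25) ≈ 0.082085, f(-1.125) ≈ 0.105399, f(-1) ≈ 0.135335.
Sum = Δx · [f(-1.875) + f(-1.75) + f(-1.625) + ...].
Sum ≈ 0.066128.

0.066128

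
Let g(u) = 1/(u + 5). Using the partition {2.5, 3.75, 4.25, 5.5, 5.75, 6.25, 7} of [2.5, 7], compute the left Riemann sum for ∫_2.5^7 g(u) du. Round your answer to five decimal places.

Subinterval widths: 1.25, 0.5, 1.25, 0.25, 0.5, 0.75.
Left endpoints: 2.5, 3.75, 4.25, 5.5, 5.75, 6.25.
g(2.5) = 2/15, g(3.75) = 4/35, g(4.25) = 4/37, g(5.5) = 2/21, g(5.75) = 4/43, g(6.25) = 4/45.
Sum = Σ Δu_i · g(u_i).
Sum ≈ 0.49593.

0.49593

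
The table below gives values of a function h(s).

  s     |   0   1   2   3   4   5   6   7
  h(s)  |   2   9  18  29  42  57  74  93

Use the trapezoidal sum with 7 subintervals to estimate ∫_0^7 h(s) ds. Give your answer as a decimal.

276.5

Δs = 1.
T_7 = (1/2)·[2 + 2·9 + 2·18 + 2·29 + 2·42 + 2·57 + 2·74 + 93] = 276.5.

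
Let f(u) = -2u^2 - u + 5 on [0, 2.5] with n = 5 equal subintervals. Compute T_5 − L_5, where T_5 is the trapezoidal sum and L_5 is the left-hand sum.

T_5 = -1.25.
L_5 = 2.5.
T_5 − L_5 = -3.75.

-3.75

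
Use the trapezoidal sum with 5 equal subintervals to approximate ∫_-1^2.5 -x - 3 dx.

-13.125

Δx = (2.5 − (-1))/5 = 0.7.
f(-1) = -2, f(-0.3) = -2.7, f(0.4) = -3.4, f(1.1) = -4.1, f(1.8) = -4.8, f(2.5) = -5.5.
T_5 = (Δx/2)·[f(x_0) + 2f(x_1) + ... + 2f(x_{4}) + f(x_5)].
Sum = -13.125.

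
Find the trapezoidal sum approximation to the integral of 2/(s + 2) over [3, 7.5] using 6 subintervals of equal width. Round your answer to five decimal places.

1.28641

Δs = (7.5 − 3)/6 = 0.75.
f(3) = 0.4, f(3.75) = 8/23, f(4.5) = 4/13, f(5.25) = 8/29, f(6) = 0.25, f(6.75) = 8/35, f(7.5) = 4/19.
T_6 = (Δs/2)·[f(s_0) + 2f(s_1) + ... + 2f(s_{5}) + f(s_6)].
Sum ≈ 1.28641.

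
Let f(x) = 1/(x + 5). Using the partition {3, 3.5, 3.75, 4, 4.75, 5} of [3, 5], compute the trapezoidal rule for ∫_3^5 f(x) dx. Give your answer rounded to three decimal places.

0.223

Subinterval widths: 0.5, 0.25, 0.25, 0.75, 0.25.
f(3) = 0.125, f(3.5) = 2/17, f(3.75) = 4/35, f(4) = 1/9, f(4.75) = 4/39, f(5) = 0.1.
On each subinterval the trapezoid contributes (Δx_i/2)·[f(x_{i-1}) + f(x_i)].
Sum ≈ 0.223.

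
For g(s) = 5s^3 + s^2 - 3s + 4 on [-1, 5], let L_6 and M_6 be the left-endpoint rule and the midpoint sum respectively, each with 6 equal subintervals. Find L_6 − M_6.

L_6 = 523.
M_6 = 794.5.
L_6 − M_6 = -271.5.

-271.5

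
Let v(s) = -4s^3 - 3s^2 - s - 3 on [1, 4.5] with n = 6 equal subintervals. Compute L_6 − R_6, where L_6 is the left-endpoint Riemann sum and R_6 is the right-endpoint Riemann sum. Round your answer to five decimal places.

246.02083

L_6 ≈ -403.4479167.
R_6 = -649.46875.
L_6 − R_6 ≈ 246.02083.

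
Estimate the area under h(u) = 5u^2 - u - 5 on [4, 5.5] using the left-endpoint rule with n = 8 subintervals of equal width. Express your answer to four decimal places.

Δu = (5.5 − 4)/8 = 0.1875.
Left endpoints: 4, 4.1875, 4.375, 4.5625, 4.75, 4.9375, 5.125, 5.3125.
h(4) = 71, h(4.1875) = 78.48828125, h(4.375) = 86.328125, h(4.5625) = 94.51953125, h(4.75) = 103.0625, h(4.9375) = 111.95703125, h(5.125) = 121.203125, h(5.3125) = 130.80078125.
Sum = Δu · [h(4) + h(4.1875) + h(4.375) + ...].
Sum ≈ 149.5049.

149.5049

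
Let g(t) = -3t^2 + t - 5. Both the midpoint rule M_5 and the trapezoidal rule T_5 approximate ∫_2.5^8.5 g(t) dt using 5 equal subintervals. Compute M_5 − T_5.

M_5 = -593.34.
T_5 = -599.82.
M_5 − T_5 = 6.48.

6.48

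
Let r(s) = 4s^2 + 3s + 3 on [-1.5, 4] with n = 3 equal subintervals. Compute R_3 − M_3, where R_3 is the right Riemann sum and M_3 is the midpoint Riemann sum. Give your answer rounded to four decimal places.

R_3 ≈ 204.824074.
M_3 ≈ 120.796296.
R_3 − M_3 ≈ 84.0278.

84.0278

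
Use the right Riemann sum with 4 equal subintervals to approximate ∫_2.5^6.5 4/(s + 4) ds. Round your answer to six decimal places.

1.805927

Δs = (6.5 − 2.5)/4 = 1.
Right endpoints: 3.5, 4.5, 5.5, 6.5.
f(3.5) = 8/15, f(4.5) = 8/17, f(5.5) = 8/19, f(6.5) = 8/21.
Sum = Δs · [f(3.5) + f(4.5) + f(5.5) + f(6.5)].
Sum ≈ 1.805927.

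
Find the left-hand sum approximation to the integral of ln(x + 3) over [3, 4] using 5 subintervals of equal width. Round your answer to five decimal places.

Δx = (4 − 3)/5 = 0.2.
Left endpoints: 3, 3.2, 3.4, 3.6, 3.8.
f(3) ≈ 1.79176, f(3.2) ≈ 1.82455, f(3.4) ≈ 1.85630, f(3.6) ≈ 1.88707, f(3.8) ≈ 1.91692.
Sum = Δx · [f(3) + f(3.2) + f(3.4) + f(3.6) + f(3.8)].
Sum ≈ 1.85532.

1.85532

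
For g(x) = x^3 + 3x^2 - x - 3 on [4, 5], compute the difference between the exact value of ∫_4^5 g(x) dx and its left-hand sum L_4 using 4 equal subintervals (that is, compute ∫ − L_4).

10.703125

Exact integral: ∫_4^5 g(x) dx = 145.75.
L_4 = 135.046875.
Error = 145.75 − 135.046875 = 10.703125.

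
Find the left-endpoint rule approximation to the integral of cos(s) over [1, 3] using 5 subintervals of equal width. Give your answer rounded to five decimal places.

-0.38493

Δs = (3 − 1)/5 = 0.4.
Left endpoints: 1, 1.4, 1.8, 2.2, 2.6.
f(1) ≈ 0.54030, f(1.4) ≈ 0.16997, f(1.8) ≈ -0.22720, f(2.2) ≈ -0.58850, f(2.6) ≈ -0.85689.
Sum = Δs · [f(1) + f(1.4) + f(1.8) + f(2.2) + f(2.6)].
Sum ≈ -0.38493.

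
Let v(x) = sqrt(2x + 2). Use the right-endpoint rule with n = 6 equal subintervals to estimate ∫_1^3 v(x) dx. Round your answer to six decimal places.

Δx = (3 − 1)/6 = 1/3.
Right endpoints: 4/3, 5/3, 2, 7/3, 8/3, 3.
v(4/3) ≈ 2.160247, v(5/3) ≈ 2.309401, v(2) ≈ 2.449490, v(7/3) ≈ 2.581989, v(8/3) ≈ 2.708013, v(3) ≈ 2.828427.
Sum = Δx · [v(4/3) + v(5/3) + v(2) + ...].
Sum ≈ 5.012522.

5.012522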